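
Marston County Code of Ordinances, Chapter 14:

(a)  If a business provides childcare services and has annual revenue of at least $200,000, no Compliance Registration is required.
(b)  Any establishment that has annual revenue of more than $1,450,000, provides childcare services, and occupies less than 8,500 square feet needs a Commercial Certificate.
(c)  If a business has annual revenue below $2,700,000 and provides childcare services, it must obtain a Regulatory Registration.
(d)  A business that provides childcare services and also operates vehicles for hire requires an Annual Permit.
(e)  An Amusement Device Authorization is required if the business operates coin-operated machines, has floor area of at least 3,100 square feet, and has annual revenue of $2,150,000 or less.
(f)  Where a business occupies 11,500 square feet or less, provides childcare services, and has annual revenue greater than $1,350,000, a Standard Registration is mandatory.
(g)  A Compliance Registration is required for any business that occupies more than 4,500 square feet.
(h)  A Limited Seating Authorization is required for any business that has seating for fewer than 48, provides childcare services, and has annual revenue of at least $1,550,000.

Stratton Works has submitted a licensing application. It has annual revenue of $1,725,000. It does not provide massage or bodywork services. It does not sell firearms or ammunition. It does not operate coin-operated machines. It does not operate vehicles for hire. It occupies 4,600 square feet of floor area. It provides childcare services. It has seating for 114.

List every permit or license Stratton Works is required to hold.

(a) provides childcare services; revenue $1,725,000 ≥ $200,000 → exempt from Compliance Registration.
(b) revenue $1,725,000 > $1,450,000; provides childcare services; floor area 4,600 square feet < 8,500 square feet → Commercial Certificate required.
(c) revenue $1,725,000 < $2,700,000; provides childcare services → Regulatory Registration required.
(d) provides childcare services; does not operate vehicles for hire → Annual Permit not required.
(e) does not operate coin-operated machines; floor area 4,600 square feet ≥ 3,100 square feet; revenue $1,725,000 ≤ $2,150,000 → Amusement Device Authorization not required.
(f) floor area 4,600 square feet ≤ 11,500 square feet; provides childcare services; revenue $1,725,000 > $1,350,000 → Standard Registration required.
(g) floor area 4,600 square feet > 4,500 square feet → Compliance Registration required.
(h) seating 114 ≥ 48; provides childcare services; revenue $1,725,000 ≥ $1,550,000 → Limited Seating Authorization not required.

Commercial Certificate, Regulatory Registration, Standard Registration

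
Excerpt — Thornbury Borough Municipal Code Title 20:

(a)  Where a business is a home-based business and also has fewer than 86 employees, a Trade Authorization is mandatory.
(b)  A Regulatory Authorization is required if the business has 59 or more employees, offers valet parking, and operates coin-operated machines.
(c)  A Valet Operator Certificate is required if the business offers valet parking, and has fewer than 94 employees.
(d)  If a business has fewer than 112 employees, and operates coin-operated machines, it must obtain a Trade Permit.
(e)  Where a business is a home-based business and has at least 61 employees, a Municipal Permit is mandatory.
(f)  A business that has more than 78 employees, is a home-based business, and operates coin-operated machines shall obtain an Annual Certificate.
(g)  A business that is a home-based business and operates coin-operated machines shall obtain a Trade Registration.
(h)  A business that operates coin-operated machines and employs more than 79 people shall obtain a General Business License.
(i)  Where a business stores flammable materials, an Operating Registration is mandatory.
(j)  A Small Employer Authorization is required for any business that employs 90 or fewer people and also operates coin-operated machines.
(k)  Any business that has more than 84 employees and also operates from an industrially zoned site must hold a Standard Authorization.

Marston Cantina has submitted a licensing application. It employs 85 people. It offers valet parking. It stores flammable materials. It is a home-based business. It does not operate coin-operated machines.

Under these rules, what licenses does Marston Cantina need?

(a) is a home-based business; employees 85 < 86 → Trade Authorization required.
(b) employees 85 ≥ 59; offers valet parking; does not operate coin-operated machines → Regulatory Authorization not required.
(c) offers valet parking; employees 85 < 94 → Valet Operator Certificate required.
(d) employees 85 < 112; does not operate coin-operated machines → Trade Permit not required.
(e) is a home-based business; employees 85 ≥ 61 → Municipal Permit required.
(f) employees 85 > 78; is a home-based business; does not operate coin-operated machines → Annual Certificate not required.
(g) is a home-based business; does not operate coin-operated machines → Trade Registration not required.
(h) does not operate coin-operated machines; employees 85 > 79 → General Business License not required.
(i) stores flammable materials → Operating Registration required.
(j) employees 85 ≤ 90; does not operate coin-operated machines → Small Employer Authorization not required.
(k) employees 85 > 84; is a home-based business (not: operates from an industrially zoned site) → Standard Authorization not required.

Municipal Permit, Operating Registration, Trade Authorization, Valet Operator Certificate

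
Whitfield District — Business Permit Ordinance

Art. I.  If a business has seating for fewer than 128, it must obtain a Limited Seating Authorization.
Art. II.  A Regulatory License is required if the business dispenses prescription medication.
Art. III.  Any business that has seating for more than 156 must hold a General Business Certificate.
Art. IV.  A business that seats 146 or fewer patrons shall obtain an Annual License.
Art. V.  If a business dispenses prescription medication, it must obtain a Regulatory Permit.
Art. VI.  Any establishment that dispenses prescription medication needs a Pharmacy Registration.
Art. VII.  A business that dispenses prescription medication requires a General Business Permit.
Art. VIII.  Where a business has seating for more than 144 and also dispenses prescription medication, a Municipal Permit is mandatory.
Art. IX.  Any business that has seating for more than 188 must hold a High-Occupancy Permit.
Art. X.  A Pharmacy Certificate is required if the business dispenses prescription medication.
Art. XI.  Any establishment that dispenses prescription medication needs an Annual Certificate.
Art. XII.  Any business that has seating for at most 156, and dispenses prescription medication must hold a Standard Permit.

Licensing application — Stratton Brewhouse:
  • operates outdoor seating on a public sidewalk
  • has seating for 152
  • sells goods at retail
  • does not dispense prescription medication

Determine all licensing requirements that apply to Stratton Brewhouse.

Art. I. seating 152 ≥ 128 → Limited Seating Authorization not required.
Art. II. does not dispense prescription medication → Regulatory License not required.
Art. III. seating 152 ≤ 156 → General Business Certificate not required.
Art. IV. seating 152 > 146 → Annual License not required.
Art. V. does not dispense prescription medication → Regulatory Permit not required.
Art. VI. does not dispense prescription medication → Pharmacy Registration not required.
Art. VII. does not dispense prescription medication → General Business Permit not required.
Art. VIII. seating 152 > 144; does not dispense prescription medication → Municipal Permit not required.
Art. IX. seating 152 ≤ 188 → High-Occupancy Permit not required.
Art. X. does not dispense prescription medication → Pharmacy Certificate not required.
Art. XI. does not dispense prescription medication → Annual Certificate not required.
Art. XII. seating 152 ≤ 156; does not dispense prescription medication → Standard Permit not required.

None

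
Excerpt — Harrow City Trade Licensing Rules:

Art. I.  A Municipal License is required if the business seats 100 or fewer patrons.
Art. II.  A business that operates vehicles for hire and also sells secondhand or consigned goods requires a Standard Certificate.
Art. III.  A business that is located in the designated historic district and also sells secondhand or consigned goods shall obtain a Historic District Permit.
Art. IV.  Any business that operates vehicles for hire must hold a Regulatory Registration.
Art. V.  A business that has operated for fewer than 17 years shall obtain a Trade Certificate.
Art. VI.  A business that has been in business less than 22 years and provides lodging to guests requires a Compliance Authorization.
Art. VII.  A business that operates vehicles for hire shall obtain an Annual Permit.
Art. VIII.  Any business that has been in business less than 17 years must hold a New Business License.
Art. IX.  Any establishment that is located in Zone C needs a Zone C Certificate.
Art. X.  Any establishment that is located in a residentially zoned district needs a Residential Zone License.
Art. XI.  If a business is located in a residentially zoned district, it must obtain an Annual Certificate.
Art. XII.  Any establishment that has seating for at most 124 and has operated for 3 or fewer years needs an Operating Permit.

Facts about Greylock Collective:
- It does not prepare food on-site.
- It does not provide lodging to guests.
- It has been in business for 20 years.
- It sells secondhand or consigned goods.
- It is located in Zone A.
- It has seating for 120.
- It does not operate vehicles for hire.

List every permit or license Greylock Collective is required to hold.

Art. I. seating 120 > 100 → Municipal License not required.
Art. II. does not operate vehicles for hire; sells secondhand or consigned goods → Standard Certificate not required.
Art. III. is located in Zone A (not: is located in the designated historic district); sells secondhand or consigned goods → Historic District Permit not required.
Art. IV. does not operate vehicles for hire → Regulatory Registration not required.
Art. V. years in business 20 ≥ 17 → Trade Certificate not required.
Art. VI. years in business 20 < 22; does not provide lodging to guests → Compliance Authorization not required.
Art. VII. does not operate vehicles for hire → Annual Permit not required.
Art. VIII. years in business 20 ≥ 17 → New Business License not required.
Art. IX. is located in Zone A (not: is located in Zone C) → Zone C Certificate not required.
Art. X. is located in Zone A (not: is located in a residentially zoned district) → Residential Zone License not required.
Art. XI. is located in Zone A (not: is located in a residentially zoned district) → Annual Certificate not required.
Art. XII. seating 120 ≤ 124; years in business 20 > 3 → Operating Permit not required.

None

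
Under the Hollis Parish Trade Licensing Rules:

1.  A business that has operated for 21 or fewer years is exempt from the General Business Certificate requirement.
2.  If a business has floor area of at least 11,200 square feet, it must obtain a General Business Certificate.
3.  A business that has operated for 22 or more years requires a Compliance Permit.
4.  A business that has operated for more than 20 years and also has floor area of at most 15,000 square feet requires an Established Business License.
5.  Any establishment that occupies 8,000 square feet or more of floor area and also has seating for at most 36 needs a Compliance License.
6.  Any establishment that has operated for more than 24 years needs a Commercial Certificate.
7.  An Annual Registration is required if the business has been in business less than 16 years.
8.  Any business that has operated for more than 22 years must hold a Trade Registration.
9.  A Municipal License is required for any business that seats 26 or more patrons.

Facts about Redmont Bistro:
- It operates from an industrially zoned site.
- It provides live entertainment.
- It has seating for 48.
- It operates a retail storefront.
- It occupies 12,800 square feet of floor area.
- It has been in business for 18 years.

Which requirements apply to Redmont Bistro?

1. years in business 18 ≤ 21 → exempt from General Business Certificate.
2. floor area 12,800 square feet ≥ 11,200 square feet → General Business Certificate required.
3. years in business 18 < 22 → Compliance Permit not required.
4. years in business 18 ≤ 20; floor area 12,800 square feet ≤ 15,000 square feet → Established Business License not required.
5. floor area 12,800 square feet ≥ 8,000 square feet; seating 48 > 36 → Compliance License not required.
6. years in business 18 ≤ 24 → Commercial Certificate not required.
7. years in business 18 ≥ 16 → Annual Registration not required.
8. years in business 18 ≤ 22 → Trade Registration not required.
9. seating 48 ≥ 26 → Municipal License required.

Municipal License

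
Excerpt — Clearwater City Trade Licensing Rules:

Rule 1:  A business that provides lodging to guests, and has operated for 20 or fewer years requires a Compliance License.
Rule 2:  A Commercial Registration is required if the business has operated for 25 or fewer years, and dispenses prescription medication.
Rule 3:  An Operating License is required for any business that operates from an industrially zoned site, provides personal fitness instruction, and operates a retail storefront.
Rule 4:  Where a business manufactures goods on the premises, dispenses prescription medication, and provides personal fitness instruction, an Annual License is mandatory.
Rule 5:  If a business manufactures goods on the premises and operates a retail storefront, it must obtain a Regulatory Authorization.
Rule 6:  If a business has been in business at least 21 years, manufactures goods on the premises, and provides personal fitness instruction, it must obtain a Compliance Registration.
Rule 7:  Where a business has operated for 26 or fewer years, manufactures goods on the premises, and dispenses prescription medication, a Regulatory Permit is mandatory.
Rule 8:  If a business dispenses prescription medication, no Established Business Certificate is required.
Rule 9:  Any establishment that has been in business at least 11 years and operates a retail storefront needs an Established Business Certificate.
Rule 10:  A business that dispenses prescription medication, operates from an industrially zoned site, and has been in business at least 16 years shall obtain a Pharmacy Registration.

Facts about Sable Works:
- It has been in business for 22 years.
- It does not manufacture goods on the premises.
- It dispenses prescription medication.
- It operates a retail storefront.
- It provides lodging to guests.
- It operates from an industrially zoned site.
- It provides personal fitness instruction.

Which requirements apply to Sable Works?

Commercial Registration, Operating License, Pharmacy Registration

Rule 1: provides lodging to guests; years in business 22 > 20 → Compliance License not required.
Rule 2: years in business 22 ≤ 25; dispenses prescription medication → Commercial Registration required.
Rule 3: operates from an industrially zoned site; provides personal fitness instruction; operates a retail storefront → Operating License required.
Rule 4: does not manufacture goods on the premises; dispenses prescription medication; provides personal fitness instruction → Annual License not required.
Rule 5: does not manufacture goods on the premises; operates a retail storefront → Regulatory Authorization not required.
Rule 6: years in business 22 ≥ 21; does not manufacture goods on the premises; provides personal fitness instruction → Compliance Registration not required.
Rule 7: years in business 22 ≤ 26; does not manufacture goods on the premises; dispenses prescription medication → Regulatory Permit not required.
Rule 8: dispenses prescription medication → exempt from Established Business Certificate.
Rule 9: years in business 22 ≥ 11; operates a retail storefront → Established Business Certificate required.
Rule 10: dispenses prescription medication; operates from an industrially zoned site; years in business 22 ≥ 16 → Pharmacy Registration required.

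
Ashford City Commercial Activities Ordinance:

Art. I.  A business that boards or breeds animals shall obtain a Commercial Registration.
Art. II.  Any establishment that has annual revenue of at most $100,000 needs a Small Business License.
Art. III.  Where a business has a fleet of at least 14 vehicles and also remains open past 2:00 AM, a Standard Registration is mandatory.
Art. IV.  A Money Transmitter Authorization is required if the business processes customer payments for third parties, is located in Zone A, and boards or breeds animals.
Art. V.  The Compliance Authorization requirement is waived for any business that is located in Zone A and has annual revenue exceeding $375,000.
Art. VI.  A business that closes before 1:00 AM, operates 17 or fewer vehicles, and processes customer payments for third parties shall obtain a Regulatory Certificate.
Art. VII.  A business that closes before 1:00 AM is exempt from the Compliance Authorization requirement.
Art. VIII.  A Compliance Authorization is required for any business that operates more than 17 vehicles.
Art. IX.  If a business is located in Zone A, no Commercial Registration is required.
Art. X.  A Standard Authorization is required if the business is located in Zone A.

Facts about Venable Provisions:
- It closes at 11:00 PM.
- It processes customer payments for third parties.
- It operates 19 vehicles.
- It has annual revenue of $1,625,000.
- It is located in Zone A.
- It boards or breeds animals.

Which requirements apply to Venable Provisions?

Art. I. boards or breeds animals → Commercial Registration required.
Art. II. revenue $1,625,000 > $100,000 → Small Business License not required.
Art. III. vehicles 19 ≥ 14; closes 11:00 PM, at/before 2:00 AM → Standard Registration not required.
Art. IV. processes customer payments for third parties; is located in Zone A; boards or breeds animals → Money Transmitter Authorization required.
Art. V. is located in Zone A; revenue $1,625,000 > $375,000 → exempt from Compliance Authorization.
Art. VI. closes 11:00 PM, at/before 1:00 AM; vehicles 19 > 17; processes customer payments for third parties → Regulatory Certificate not required.
Art. VII. closes 11:00 PM, at/before 1:00 AM → exempt from Compliance Authorization.
Art. VIII. vehicles 19 > 17 → Compliance Authorization required.
Art. IX. is located in Zone A → exempt from Commercial Registration.
Art. X. is located in Zone A → Standard Authorization required.

Money Transmitter Authorization, Standard Authorization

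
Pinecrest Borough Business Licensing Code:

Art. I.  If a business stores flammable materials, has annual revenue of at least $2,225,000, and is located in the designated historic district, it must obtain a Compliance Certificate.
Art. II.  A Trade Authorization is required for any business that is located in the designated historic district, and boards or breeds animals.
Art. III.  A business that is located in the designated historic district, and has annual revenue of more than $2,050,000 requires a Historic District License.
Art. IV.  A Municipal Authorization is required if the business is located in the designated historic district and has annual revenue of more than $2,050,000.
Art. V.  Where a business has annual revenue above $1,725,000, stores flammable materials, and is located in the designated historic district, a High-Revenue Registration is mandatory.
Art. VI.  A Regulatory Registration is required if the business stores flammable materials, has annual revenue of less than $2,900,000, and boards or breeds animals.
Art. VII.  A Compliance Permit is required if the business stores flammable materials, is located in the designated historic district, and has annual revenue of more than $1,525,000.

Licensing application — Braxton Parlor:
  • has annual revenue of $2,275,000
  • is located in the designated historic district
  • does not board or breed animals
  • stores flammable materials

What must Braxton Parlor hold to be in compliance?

Art. I. stores flammable materials; revenue $2,275,000 ≥ $2,225,000; is located in the designated historic district → Compliance Certificate required.
Art. II. is located in the designated historic district; does not board or breed animals → Trade Authorization not required.
Art. III. is located in the designated historic district; revenue $2,275,000 > $2,050,000 → Historic District License required.
Art. IV. is located in the designated historic district; revenue $2,275,000 > $2,050,000 → Municipal Authorization required.
Art. V. revenue $2,275,000 > $1,725,000; stores flammable materials; is located in the designated historic district → High-Revenue Registration required.
Art. VI. stores flammable materials; revenue $2,275,000 < $2,900,000; does not board or breed animals → Regulatory Registration not required.
Art. VII. stores flammable materials; is located in the designated historic district; revenue $2,275,000 > $1,525,000 → Compliance Permit required.

Compliance Certificate, Compliance Permit, High-Revenue Registration, Historic District License, Municipal Authorization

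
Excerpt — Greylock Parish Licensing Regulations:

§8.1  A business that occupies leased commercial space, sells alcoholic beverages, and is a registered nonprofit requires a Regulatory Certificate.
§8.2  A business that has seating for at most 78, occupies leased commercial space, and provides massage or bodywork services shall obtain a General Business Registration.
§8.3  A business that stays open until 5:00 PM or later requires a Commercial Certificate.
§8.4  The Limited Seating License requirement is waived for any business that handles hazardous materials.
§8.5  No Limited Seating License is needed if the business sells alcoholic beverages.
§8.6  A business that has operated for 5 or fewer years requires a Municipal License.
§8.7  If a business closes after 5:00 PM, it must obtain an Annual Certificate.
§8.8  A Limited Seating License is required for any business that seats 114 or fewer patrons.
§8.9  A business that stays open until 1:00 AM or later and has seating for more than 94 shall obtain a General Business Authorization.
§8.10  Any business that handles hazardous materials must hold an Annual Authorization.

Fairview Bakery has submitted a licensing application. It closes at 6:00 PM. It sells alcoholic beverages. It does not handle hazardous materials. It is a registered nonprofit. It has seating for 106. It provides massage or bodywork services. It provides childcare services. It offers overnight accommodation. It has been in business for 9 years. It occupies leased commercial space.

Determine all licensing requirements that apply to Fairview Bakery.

§8.1 occupies leased commercial space; sells alcoholic beverages; is a registered nonprofit → Regulatory Certificate required.
§8.2 seating 106 > 78; occupies leased commercial space; provides massage or bodywork services → General Business Registration not required.
§8.3 closes 6:00 PM, after 5:00 PM → Commercial Certificate required.
§8.4 does not handle hazardous materials → Limited Seating License exemption does not apply.
§8.5 sells alcoholic beverages → exempt from Limited Seating License.
§8.6 years in business 9 > 5 → Municipal License not required.
§8.7 closes 6:00 PM, after 5:00 PM → Annual Certificate required.
§8.8 seating 106 ≤ 114 → Limited Seating License required.
§8.9 closes 6:00 PM, at/before 1:00 AM; seating 106 > 94 → General Business Authorization not required.
§8.10 does not handle hazardous materials → Annual Authorization not required.

Annual Certificate, Commercial Certificate, Regulatory Certificate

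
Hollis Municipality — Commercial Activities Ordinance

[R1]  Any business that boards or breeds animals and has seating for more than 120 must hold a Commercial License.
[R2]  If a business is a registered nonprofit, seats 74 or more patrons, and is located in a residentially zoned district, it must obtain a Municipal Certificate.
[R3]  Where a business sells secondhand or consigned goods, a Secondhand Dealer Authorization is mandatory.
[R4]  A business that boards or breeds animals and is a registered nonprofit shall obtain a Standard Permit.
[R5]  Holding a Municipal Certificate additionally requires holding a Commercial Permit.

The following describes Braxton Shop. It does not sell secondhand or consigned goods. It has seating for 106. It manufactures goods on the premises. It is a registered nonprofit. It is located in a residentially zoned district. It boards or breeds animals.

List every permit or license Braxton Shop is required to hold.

[R1] boards or breeds animals; seating 106 ≤ 120 → Commercial License not required.
[R2] is a registered nonprofit; seating 106 ≥ 74; is located in a residentially zoned district → Municipal Certificate required.
[R3] does not sell secondhand or consigned goods → Secondhand Dealer Authorization not required.
[R4] boards or breeds animals; is a registered nonprofit → Standard Permit required.
[R5] Municipal Certificate is required → Commercial Permit also required.

Commercial Permit, Municipal Certificate, Standard Permit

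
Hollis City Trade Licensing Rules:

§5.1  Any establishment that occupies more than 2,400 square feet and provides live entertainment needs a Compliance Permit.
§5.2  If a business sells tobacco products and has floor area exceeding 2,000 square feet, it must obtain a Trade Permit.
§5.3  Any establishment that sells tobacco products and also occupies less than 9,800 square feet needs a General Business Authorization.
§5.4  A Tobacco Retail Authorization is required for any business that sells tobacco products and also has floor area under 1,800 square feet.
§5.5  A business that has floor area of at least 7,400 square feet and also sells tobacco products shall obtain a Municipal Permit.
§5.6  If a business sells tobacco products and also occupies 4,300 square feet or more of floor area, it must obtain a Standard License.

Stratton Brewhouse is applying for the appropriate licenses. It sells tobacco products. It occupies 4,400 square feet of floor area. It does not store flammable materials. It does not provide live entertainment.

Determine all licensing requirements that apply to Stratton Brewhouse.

§5.1 floor area 4,400 square feet > 2,400 square feet; does not provide live entertainment → Compliance Permit not required.
§5.2 sells tobacco products; floor area 4,400 square feet > 2,000 square feet → Trade Permit required.
§5.3 sells tobacco products; floor area 4,400 square feet < 9,800 square feet → General Business Authorization required.
§5.4 sells tobacco products; floor area 4,400 square feet ≥ 1,800 square feet → Tobacco Retail Authorization not required.
§5.5 floor area 4,400 square feet < 7,400 square feet; sells tobacco products → Municipal Permit not required.
§5.6 sells tobacco products; floor area 4,400 square feet ≥ 4,300 square feet → Standard License required.

General Business Authorization, Standard License, Trade Permit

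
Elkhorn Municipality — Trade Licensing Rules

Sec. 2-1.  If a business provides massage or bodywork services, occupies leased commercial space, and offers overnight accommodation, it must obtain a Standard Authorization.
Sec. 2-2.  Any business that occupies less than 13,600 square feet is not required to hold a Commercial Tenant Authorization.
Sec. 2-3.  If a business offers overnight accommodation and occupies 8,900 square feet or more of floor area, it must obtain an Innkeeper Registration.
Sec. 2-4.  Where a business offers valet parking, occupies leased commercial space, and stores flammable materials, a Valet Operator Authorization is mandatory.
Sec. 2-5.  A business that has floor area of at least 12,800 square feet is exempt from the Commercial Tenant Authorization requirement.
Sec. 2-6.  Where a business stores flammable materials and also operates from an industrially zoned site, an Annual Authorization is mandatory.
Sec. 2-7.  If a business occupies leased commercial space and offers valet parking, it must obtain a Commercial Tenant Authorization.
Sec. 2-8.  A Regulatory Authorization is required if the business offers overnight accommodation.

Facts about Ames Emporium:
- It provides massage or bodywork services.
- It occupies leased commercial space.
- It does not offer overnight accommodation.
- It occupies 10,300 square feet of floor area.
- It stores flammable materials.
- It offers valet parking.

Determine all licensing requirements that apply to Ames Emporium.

Sec. 2-1. provides massage or bodywork services; occupies leased commercial space; does not offer overnight accommodation → Standard Authorization not required.
Sec. 2-2. floor area 10,300 square feet < 13,600 square feet → exempt from Commercial Tenant Authorization.
Sec. 2-3. does not offer overnight accommodation; floor area 10,300 square feet ≥ 8,900 square feet → Innkeeper Registration not required.
Sec. 2-4. offers valet parking; occupies leased commercial space; stores flammable materials → Valet Operator Authorization required.
Sec. 2-5. floor area 10,300 square feet < 12,800 square feet → Commercial Tenant Authorization exemption does not apply.
Sec. 2-6. stores flammable materials; occupies leased commercial space (not: operates from an industrially zoned site) → Annual Authorization not required.
Sec. 2-7. occupies leased commercial space; offers valet parking → Commercial Tenant Authorization required.
Sec. 2-8. does not offer overnight accommodation → Regulatory Authorization not required.

Valet Operator Authorization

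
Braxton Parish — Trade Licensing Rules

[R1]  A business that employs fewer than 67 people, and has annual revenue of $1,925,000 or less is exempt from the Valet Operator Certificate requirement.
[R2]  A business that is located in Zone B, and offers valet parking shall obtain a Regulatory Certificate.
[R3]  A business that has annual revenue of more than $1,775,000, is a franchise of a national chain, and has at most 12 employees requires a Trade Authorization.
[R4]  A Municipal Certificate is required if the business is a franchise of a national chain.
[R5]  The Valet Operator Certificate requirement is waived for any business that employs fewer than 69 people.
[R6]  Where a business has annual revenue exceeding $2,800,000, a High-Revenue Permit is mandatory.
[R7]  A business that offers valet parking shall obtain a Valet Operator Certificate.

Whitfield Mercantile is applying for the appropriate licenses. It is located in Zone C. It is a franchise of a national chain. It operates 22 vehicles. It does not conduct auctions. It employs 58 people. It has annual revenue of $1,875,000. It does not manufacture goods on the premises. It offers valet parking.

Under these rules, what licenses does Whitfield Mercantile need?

Municipal Certificate

[R1] employees 58 < 67; revenue $1,875,000 ≤ $1,925,000 → exempt from Valet Operator Certificate.
[R2] is located in Zone C (not: is located in Zone B); offers valet parking → Regulatory Certificate not required.
[R3] revenue $1,875,000 > $1,775,000; is a franchise of a national chain; employees 58 > 12 → Trade Authorization not required.
[R4] is a franchise of a national chain → Municipal Certificate required.
[R5] employees 58 < 69 → exempt from Valet Operator Certificate.
[R6] revenue $1,875,000 ≤ $2,800,000 → High-Revenue Permit not required.
[R7] offers valet parking → Valet Operator Certificate required.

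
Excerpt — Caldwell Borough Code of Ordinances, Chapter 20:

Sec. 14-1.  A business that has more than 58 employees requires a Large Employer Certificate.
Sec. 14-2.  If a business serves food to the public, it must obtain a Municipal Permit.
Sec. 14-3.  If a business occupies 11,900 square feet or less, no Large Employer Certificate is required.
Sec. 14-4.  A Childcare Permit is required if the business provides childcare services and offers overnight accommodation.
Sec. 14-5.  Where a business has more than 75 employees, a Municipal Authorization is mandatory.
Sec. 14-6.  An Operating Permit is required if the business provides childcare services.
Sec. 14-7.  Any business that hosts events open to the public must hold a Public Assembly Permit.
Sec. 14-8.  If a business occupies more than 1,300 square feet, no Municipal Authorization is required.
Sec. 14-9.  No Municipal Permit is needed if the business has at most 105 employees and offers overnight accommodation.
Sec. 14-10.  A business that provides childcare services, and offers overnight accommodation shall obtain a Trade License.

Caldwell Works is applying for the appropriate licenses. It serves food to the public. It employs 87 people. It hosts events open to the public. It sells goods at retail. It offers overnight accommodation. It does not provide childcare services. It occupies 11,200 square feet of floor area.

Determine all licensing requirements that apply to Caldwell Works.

Public Assembly Permit

Sec. 14-1. employees 87 > 58 → Large Employer Certificate required.
Sec. 14-2. serves food to the public → Municipal Permit required.
Sec. 14-3. floor area 11,200 square feet ≤ 11,900 square feet → exempt from Large Employer Certificate.
Sec. 14-4. does not provide childcare services; offers overnight accommodation → Childcare Permit not required.
Sec. 14-5. employees 87 > 75 → Municipal Authorization required.
Sec. 14-6. does not provide childcare services → Operating Permit not required.
Sec. 14-7. hosts events open to the public → Public Assembly Permit required.
Sec. 14-8. floor area 11,200 square feet > 1,300 square feet → exempt from Municipal Authorization.
Sec. 14-9. employees 87 ≤ 105; offers overnight accommodation → exempt from Municipal Permit.
Sec. 14-10. does not provide childcare services; offers overnight accommodation → Trade License not required.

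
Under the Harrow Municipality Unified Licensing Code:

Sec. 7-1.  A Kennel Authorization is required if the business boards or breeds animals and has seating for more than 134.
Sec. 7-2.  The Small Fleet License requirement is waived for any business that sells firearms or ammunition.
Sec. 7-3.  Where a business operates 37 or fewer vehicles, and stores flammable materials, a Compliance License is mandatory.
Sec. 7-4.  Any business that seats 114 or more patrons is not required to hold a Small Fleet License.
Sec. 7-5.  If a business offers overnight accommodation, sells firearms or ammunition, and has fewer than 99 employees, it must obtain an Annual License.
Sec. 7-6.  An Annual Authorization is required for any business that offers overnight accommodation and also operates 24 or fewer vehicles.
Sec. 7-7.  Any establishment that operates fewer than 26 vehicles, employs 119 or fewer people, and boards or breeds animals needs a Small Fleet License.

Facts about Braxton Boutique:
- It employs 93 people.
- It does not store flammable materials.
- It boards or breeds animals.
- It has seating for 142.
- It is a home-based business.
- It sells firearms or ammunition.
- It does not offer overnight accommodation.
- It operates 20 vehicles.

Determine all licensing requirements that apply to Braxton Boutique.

Sec. 7-1. boards or breeds animals; seating 142 > 134 → Kennel Authorization required.
Sec. 7-2. sells firearms or ammunition → exempt from Small Fleet License.
Sec. 7-3. vehicles 20 ≤ 37; does not store flammable materials → Compliance License not required.
Sec. 7-4. seating 142 ≥ 114 → exempt from Small Fleet License.
Sec. 7-5. does not offer overnight accommodation; sells firearms or ammunition; employees 93 < 99 → Annual License not required.
Sec. 7-6. does not offer overnight accommodation; vehicles 20 ≤ 24 → Annual Authorization not required.
Sec. 7-7. vehicles 20 < 26; employees 93 ≤ 119; boards or breeds animals → Small Fleet License required.

Kennel Authorization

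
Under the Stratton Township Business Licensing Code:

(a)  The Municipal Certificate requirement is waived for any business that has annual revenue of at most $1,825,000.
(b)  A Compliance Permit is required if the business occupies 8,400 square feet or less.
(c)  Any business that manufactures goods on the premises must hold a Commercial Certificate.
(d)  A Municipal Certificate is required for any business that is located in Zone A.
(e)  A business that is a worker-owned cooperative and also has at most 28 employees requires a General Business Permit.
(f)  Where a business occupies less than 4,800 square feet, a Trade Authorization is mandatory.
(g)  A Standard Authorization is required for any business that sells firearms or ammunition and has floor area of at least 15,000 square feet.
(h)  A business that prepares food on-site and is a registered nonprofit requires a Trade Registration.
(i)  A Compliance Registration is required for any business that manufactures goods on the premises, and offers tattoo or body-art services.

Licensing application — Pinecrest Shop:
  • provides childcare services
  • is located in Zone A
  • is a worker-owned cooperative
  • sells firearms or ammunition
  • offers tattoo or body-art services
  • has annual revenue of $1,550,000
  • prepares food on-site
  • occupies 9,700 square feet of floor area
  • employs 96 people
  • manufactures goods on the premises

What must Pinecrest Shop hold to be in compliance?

(a) revenue $1,550,000 ≤ $1,825,000 → exempt from Municipal Certificate.
(b) floor area 9,700 square feet > 8,400 square feet → Compliance Permit not required.
(c) manufactures goods on the premises → Commercial Certificate required.
(d) is located in Zone A → Municipal Certificate required.
(e) is a worker-owned cooperative; employees 96 > 28 → General Business Permit not required.
(f) floor area 9,700 square feet ≥ 4,800 square feet → Trade Authorization not required.
(g) sells firearms or ammunition; floor area 9,700 square feet < 15,000 square feet → Standard Authorization not required.
(h) prepares food on-site; is a worker-owned cooperative (not: is a registered nonprofit) → Trade Registration not required.
(i) manufactures goods on the premises; offers tattoo or body-art services → Compliance Registration required.

Commercial Certificate, Compliance Registration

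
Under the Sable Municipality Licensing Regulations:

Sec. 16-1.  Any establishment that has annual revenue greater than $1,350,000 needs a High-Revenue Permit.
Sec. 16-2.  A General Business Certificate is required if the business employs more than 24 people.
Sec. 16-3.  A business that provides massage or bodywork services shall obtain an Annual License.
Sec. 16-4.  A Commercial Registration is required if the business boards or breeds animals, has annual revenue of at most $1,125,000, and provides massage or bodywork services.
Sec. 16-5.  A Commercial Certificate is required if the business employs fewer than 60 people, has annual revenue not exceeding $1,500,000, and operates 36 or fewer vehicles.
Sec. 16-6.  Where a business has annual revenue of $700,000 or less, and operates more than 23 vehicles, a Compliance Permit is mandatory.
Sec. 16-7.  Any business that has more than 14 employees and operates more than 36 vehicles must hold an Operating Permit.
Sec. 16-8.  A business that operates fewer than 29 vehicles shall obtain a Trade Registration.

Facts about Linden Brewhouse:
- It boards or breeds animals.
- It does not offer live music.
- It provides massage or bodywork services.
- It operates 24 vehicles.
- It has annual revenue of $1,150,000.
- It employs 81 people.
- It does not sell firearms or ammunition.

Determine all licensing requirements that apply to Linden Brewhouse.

Sec. 16-1. revenue $1,150,000 ≤ $1,350,000 → High-Revenue Permit not required.
Sec. 16-2. employees 81 > 24 → General Business Certificate required.
Sec. 16-3. provides massage or bodywork services → Annual License required.
Sec. 16-4. boards or breeds animals; revenue $1,150,000 > $1,125,000; provides massage or bodywork services → Commercial Registration not required.
Sec. 16-5. employees 81 ≥ 60; revenue $1,150,000 ≤ $1,500,000; vehicles 24 ≤ 36 → Commercial Certificate not required.
Sec. 16-6. revenue $1,150,000 > $700,000; vehicles 24 > 23 → Compliance Permit not required.
Sec. 16-7. employees 81 > 14; vehicles 24 ≤ 36 → Operating Permit not required.
Sec. 16-8. vehicles 24 < 29 → Trade Registration required.

Annual License, General Business Certificate, Trade Registration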